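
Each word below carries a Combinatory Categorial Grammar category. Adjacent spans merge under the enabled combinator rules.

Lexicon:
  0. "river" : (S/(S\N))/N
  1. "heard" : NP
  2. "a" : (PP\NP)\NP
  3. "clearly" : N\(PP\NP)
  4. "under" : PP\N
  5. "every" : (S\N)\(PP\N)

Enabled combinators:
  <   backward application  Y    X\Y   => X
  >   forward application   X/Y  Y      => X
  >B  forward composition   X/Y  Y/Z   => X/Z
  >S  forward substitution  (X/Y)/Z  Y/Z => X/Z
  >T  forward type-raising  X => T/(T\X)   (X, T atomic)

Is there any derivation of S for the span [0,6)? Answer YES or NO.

YES

[0,6] S   >
  [0,4] S/(S\N)   >
    [0,1] "river" : (S/(S\N))/N
    [1,4] N   <
      [1,3] PP\NP   <
        [1,2] "heard" : NP
        [2,3] "a" : (PP\NP)\NP
      [3,4] "clearly" : N\(PP\NP)
  [4,6] S\N   <
    [4,5] "under" : PP\N
    [5,6] "every" : (S\N)\(PP\N)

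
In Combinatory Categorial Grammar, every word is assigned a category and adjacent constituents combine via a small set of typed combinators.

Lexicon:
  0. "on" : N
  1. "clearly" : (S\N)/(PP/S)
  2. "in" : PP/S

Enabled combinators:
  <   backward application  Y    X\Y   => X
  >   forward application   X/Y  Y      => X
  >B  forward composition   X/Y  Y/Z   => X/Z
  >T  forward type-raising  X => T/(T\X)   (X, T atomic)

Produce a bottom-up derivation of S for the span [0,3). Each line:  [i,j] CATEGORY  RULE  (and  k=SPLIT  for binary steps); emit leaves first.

[0,3] S   >
  [0,1] S/(S\N)   >T
    [0,1] "on" : N
  [1,3] S\N   >
    [1,2] "clearly" : (S\N)/(PP/S)
    [2,3] "in" : PP/S

[0,1] N  lex  "on"
[0,1] S/(S\N)  >T
[1,2] (S\N)/(PP/S)  lex  "clearly"
[2,3] PP/S  lex  "in"
[1,3] S\N  >  k=2
[0,3] S  >  k=1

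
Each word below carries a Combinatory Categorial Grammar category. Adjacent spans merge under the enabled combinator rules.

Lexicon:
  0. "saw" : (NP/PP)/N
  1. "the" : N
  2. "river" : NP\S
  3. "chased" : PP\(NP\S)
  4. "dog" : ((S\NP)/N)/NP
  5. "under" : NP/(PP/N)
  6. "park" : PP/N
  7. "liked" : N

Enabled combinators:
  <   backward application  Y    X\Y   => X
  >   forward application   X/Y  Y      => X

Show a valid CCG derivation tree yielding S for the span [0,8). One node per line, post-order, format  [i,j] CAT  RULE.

[0,1] (NP/PP)/N  lex  "saw"
[1,2] N  lex  "the"
[0,2] NP/PP  >  k=1
[2,3] NP\S  lex  "river"
[3,4] PP\(NP\S)  lex  "chased"
[2,4] PP  <  k=3
[0,4] NP  >  k=2
[4,5] ((S\NP)/N)/NP  lex  "dog"
[5,6] NP/(PP/N)  lex  "under"
[6,7] PP/N  lex  "park"
[5,7] NP  >  k=6
[4,7] (S\NP)/N  >  k=5
[7,8] N  lex  "liked"
[4,8] S\NP  >  k=7
[0,8] S  <  k=4

[0,8] S   <
  [0,4] NP   >
    [0,2] NP/PP   >
      [0,1] "saw" : (NP/PP)/N
      [1,2] "the" : N
    [2,4] PP   <
      [2,3] "river" : NP\S
      [3,4] "chased" : PP\(NP\S)
  [4,8] S\NP   >
    [4,7] (S\NP)/N   >
      [4,5] "dog" : ((S\NP)/N)/NP
      [5,7] NP   >
        [5,6] "under" : NP/(PP/N)
        [6,7] "park" : PP/N
    [7,8] "liked" : N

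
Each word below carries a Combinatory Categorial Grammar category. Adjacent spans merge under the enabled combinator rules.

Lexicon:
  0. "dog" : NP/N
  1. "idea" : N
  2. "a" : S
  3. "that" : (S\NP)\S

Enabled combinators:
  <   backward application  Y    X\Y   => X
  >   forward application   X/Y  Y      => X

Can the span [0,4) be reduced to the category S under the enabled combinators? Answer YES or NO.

[0,4] S   <
  [0,2] NP   >
    [0,1] "dog" : NP/N
    [1,2] "idea" : N
  [2,4] S\NP   <
    [2,3] "a" : S
    [3,4] "that" : (S\NP)\S

YES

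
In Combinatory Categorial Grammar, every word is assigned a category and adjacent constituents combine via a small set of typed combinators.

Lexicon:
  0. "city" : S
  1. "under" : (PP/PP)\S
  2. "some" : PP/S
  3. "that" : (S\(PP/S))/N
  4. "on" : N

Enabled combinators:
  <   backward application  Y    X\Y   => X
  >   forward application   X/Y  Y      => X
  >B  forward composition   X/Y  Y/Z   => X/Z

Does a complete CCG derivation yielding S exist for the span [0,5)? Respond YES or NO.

[0,5] S   <
  [0,3] PP/S   >B
    [0,2] PP/PP   <
      [0,1] "city" : S
      [1,2] "under" : (PP/PP)\S
    [2,3] "some" : PP/S
  [3,5] S\(PP/S)   >
    [3,4] "that" : (S\(PP/S))/N
    [4,5] "on" : N

YES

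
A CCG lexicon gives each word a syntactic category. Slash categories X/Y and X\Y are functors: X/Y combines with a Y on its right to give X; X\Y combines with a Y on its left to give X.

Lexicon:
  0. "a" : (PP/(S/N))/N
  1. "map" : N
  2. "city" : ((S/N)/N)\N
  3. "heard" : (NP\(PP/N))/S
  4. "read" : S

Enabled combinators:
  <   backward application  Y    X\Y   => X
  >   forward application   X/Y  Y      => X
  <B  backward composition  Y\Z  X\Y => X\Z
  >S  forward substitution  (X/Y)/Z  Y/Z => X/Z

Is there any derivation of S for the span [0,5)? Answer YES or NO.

(PP/(S/N))/N N ((S/N)/N)\N (NP\(PP/N))/S S
CKY chart[0,5] = {NP}; S ∉ chart

NO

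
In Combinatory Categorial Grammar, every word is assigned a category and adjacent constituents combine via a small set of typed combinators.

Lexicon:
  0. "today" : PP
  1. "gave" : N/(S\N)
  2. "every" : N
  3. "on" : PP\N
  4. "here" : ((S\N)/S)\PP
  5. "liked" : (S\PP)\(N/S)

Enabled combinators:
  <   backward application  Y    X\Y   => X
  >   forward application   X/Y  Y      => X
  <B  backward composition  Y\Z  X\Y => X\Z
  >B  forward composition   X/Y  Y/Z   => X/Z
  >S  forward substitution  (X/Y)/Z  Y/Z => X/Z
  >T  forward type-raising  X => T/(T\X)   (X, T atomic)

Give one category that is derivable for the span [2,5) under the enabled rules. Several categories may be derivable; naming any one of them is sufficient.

[0,6] S   <
  [0,1] "today" : PP
  [1,6] S\PP   <
    [1,5] N/S   >B
      [1,2] "gave" : N/(S\N)
      [2,5] (S\N)/S   <
        [2,4] PP   >
          [2,3] PP/(PP\N)   >T
            [2,3] "every" : N
          [3,4] "on" : PP\N
        [4,5] "here" : ((S\N)/S)\PP
    [5,6] "liked" : (S\PP)\(N/S)

(S\N)/S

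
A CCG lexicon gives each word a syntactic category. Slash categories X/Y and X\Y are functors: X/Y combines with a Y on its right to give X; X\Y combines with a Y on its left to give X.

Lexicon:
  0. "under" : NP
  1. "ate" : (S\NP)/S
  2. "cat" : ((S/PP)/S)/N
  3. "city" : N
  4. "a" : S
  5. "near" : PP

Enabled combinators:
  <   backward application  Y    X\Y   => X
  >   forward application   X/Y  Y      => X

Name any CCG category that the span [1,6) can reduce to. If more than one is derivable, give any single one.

S\NP

[0,6] S   <
  [0,1] "under" : NP
  [1,6] S\NP   >
    [1,2] "ate" : (S\NP)/S
    [2,6] S   >
      [2,5] S/PP   >
        [2,4] (S/PP)/S   >
          [2,3] "cat" : ((S/PP)/S)/N
          [3,4] "city" : N
        [4,5] "a" : S
      [5,6] "near" : PP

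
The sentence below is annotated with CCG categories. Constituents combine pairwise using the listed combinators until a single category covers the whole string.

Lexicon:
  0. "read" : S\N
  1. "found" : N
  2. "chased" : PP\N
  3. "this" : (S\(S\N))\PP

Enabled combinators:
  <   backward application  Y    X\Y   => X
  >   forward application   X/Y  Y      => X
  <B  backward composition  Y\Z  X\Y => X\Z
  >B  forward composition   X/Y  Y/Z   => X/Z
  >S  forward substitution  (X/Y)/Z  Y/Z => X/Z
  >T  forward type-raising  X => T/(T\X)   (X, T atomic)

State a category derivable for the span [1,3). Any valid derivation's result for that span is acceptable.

PP

[0,4] S   <
  [0,1] "read" : S\N
  [1,4] S\(S\N)   <
    [1,3] PP   >
      [1,2] PP/(PP\N)   >T
        [1,2] "found" : N
      [2,3] "chased" : PP\N
    [3,4] "this" : (S\(S\N))\PP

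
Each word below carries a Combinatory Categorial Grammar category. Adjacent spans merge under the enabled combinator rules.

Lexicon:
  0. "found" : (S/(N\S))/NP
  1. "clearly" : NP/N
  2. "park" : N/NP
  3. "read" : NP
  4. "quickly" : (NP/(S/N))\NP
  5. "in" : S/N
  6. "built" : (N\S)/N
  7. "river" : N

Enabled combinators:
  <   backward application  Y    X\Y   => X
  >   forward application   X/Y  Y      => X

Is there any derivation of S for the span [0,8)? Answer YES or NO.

[0,8] S   >
  [0,6] S/(N\S)   >
    [0,1] "found" : (S/(N\S))/NP
    [1,6] NP   >
      [1,5] NP/(S/N)   <
        [1,4] NP   >
          [1,2] "clearly" : NP/N
          [2,4] N   >
            [2,3] "park" : N/NP
            [3,4] "read" : NP
        [4,5] "quickly" : (NP/(S/N))\NP
      [5,6] "in" : S/N
  [6,8] N\S   >
    [6,7] "built" : (N\S)/N
    [7,8] "river" : N

YES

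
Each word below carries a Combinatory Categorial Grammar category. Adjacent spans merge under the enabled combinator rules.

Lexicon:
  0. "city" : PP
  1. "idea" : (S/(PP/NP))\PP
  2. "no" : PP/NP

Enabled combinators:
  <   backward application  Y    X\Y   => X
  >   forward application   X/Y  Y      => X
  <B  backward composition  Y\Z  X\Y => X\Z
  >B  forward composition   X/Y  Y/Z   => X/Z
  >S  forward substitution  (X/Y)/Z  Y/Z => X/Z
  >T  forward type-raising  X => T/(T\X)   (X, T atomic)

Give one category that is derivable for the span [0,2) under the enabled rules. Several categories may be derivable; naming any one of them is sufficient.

S/(PP/NP)

[0,3] S   >
  [0,2] S/(PP/NP)   <
    [0,1] "city" : PP
    [1,2] "idea" : (S/(PP/NP))\PP
  [2,3] "no" : PP/NP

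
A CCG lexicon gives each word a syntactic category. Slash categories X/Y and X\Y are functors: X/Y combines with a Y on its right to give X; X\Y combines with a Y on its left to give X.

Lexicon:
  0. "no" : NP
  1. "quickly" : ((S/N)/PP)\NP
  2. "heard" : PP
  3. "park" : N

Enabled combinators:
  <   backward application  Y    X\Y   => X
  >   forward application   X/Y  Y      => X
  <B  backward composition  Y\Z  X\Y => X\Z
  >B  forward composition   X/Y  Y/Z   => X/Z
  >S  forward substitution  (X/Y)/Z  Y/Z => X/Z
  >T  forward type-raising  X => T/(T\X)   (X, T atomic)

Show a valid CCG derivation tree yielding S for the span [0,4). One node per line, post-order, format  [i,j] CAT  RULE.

[0,4] S   >
  [0,3] S/N   >
    [0,2] (S/N)/PP   <
      [0,1] "no" : NP
      [1,2] "quickly" : ((S/N)/PP)\NP
    [2,3] "heard" : PP
  [3,4] "park" : N

[0,1] NP  lex  "no"
[1,2] ((S/N)/PP)\NP  lex  "quickly"
[0,2] (S/N)/PP  <  k=1
[2,3] PP  lex  "heard"
[0,3] S/N  >  k=2
[3,4] N  lex  "park"
[0,4] S  >  k=3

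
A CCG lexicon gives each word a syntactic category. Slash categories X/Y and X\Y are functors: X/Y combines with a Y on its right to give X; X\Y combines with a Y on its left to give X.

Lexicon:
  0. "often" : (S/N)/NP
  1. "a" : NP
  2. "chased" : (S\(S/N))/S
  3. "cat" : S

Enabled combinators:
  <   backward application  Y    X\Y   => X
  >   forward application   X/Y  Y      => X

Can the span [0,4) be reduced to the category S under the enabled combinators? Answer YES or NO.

[0,4] S   <
  [0,2] S/N   >
    [0,1] "often" : (S/N)/NP
    [1,2] "a" : NP
  [2,4] S\(S/N)   >
    [2,3] "chased" : (S\(S/N))/S
    [3,4] "cat" : S

YES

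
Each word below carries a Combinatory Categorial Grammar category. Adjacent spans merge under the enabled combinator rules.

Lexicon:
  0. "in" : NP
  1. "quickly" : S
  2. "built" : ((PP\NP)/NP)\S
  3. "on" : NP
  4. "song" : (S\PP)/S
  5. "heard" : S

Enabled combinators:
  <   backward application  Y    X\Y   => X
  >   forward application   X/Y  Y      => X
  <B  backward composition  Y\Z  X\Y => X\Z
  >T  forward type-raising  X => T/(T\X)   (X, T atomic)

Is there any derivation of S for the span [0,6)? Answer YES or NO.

YES

[0,6] S   <
  [0,1] "in" : NP
  [1,6] S\NP   <B
    [1,4] PP\NP   >
      [1,3] (PP\NP)/NP   <
        [1,2] "quickly" : S
        [2,3] "built" : ((PP\NP)/NP)\S
      [3,4] "on" : NP
    [4,6] S\PP   >
      [4,5] "song" : (S\PP)/S
      [5,6] "heard" : S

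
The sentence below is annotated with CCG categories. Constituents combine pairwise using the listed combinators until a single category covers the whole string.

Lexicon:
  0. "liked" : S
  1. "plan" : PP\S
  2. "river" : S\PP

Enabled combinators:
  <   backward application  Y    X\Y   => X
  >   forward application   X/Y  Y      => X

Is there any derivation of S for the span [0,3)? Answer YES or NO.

YES

[0,3] S   <
  [0,2] PP   <
    [0,1] "liked" : S
    [1,2] "plan" : PP\S
  [2,3] "river" : S\PP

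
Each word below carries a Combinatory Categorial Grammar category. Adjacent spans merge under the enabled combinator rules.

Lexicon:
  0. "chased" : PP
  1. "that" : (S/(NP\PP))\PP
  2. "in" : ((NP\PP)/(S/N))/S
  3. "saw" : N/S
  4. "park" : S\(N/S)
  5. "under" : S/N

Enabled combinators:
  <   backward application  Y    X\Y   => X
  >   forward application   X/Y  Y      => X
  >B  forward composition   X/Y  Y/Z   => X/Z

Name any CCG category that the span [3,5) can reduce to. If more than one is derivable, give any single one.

[0,6] S   >
  [0,2] S/(NP\PP)   <
    [0,1] "chased" : PP
    [1,2] "that" : (S/(NP\PP))\PP
  [2,6] NP\PP   >
    [2,5] (NP\PP)/(S/N)   >
      [2,3] "in" : ((NP\PP)/(S/N))/S
      [3,5] S   <
        [3,4] "saw" : N/S
        [4,5] "park" : S\(N/S)
    [5,6] "under" : S/N

S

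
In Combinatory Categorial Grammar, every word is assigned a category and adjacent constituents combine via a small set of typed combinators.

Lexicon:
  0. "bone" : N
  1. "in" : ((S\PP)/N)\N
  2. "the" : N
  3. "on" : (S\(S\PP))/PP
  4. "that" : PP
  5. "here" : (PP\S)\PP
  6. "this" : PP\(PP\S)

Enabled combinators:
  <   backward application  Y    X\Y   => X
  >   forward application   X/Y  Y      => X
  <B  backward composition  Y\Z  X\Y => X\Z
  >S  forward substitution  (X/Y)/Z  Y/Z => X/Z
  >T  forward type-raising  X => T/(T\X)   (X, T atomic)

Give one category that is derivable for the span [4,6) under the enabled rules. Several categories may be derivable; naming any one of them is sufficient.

PP\S

[0,7] S   <
  [0,3] S\PP   >
    [0,2] (S\PP)/N   <
      [0,1] "bone" : N
      [1,2] "in" : ((S\PP)/N)\N
    [2,3] "the" : N
  [3,7] S\(S\PP)   >
    [3,4] "on" : (S\(S\PP))/PP
    [4,7] PP   <
      [4,6] PP\S   <
        [4,5] "that" : PP
        [5,6] "here" : (PP\S)\PP
      [6,7] "this" : PP\(PP\S)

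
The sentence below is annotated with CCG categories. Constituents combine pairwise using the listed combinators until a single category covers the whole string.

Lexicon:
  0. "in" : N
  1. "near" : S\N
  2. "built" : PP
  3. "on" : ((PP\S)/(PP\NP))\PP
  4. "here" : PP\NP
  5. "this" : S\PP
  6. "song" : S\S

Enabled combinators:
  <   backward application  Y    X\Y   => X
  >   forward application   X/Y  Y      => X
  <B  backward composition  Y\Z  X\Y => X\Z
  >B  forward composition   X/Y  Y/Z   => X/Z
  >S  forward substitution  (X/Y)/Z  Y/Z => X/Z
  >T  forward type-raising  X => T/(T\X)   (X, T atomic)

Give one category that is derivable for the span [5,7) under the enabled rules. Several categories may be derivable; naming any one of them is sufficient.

S\PP

[0,7] S   <
  [0,5] PP   <
    [0,2] S   >
      [0,1] S/(S\N)   >T
        [0,1] "in" : N
      [1,2] "near" : S\N
    [2,5] PP\S   >
      [2,4] (PP\S)/(PP\NP)   <
        [2,3] "built" : PP
        [3,4] "on" : ((PP\S)/(PP\NP))\PP
      [4,5] "here" : PP\NP
  [5,7] S\PP   <B
    [5,6] "this" : S\PP
    [6,7] "song" : S\S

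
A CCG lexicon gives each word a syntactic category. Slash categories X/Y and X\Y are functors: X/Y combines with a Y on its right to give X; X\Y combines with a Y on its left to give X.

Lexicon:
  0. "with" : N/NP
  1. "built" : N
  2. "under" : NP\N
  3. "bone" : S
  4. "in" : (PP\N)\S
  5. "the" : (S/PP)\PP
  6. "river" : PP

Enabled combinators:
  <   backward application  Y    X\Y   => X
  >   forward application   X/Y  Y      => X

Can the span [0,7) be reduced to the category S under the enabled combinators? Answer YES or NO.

[0,7] S   >
  [0,6] S/PP   <
    [0,5] PP   <
      [0,3] N   >
        [0,1] "with" : N/NP
        [1,3] NP   <
          [1,2] "built" : N
          [2,3] "under" : NP\N
      [3,5] PP\N   <
        [3,4] "bone" : S
        [4,5] "in" : (PP\N)\S
    [5,6] "the" : (S/PP)\PP
  [6,7] "river" : PP

YES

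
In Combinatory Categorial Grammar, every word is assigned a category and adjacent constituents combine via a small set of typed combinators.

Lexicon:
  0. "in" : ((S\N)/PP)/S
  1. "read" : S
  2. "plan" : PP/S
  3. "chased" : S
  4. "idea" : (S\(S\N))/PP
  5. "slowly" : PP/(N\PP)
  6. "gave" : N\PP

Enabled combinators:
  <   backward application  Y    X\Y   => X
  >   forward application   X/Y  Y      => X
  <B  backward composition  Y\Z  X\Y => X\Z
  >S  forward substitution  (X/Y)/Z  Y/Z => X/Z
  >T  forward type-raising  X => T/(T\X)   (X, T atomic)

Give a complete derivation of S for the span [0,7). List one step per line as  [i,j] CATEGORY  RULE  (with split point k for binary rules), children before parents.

[0,7] S   <
  [0,4] S\N   >
    [0,2] (S\N)/PP   >
      [0,1] "in" : ((S\N)/PP)/S
      [1,2] "read" : S
    [2,4] PP   >
      [2,3] "plan" : PP/S
      [3,4] "chased" : S
  [4,7] S\(S\N)   >
    [4,5] "idea" : (S\(S\N))/PP
    [5,7] PP   >
      [5,6] "slowly" : PP/(N\PP)
      [6,7] "gave" : N\PP

[0,1] ((S\N)/PP)/S  lex  "in"
[1,2] S  lex  "read"
[0,2] (S\N)/PP  >  k=1
[2,3] PP/S  lex  "plan"
[3,4] S  lex  "chased"
[2,4] PP  >  k=3
[0,4] S\N  >  k=2
[4,5] (S\(S\N))/PP  lex  "idea"
[5,6] PP/(N\PP)  lex  "slowly"
[6,7] N\PP  lex  "gave"
[5,7] PP  >  k=6
[4,7] S\(S\N)  >  k=5
[0,7] S  <  k=4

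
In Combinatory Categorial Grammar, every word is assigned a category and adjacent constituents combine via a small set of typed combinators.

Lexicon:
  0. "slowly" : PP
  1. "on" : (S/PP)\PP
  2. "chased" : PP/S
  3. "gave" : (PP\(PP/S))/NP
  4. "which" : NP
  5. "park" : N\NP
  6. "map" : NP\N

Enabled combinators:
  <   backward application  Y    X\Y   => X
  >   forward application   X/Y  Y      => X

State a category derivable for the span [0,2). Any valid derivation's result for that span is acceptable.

S/PP

[0,7] S   >
  [0,2] S/PP   <
    [0,1] "slowly" : PP
    [1,2] "on" : (S/PP)\PP
  [2,7] PP   <
    [2,3] "chased" : PP/S
    [3,7] PP\(PP/S)   >
      [3,4] "gave" : (PP\(PP/S))/NP
      [4,7] NP   <
        [4,6] N   <
          [4,5] "which" : NP
          [5,6] "park" : N\NP
        [6,7] "map" : NP\N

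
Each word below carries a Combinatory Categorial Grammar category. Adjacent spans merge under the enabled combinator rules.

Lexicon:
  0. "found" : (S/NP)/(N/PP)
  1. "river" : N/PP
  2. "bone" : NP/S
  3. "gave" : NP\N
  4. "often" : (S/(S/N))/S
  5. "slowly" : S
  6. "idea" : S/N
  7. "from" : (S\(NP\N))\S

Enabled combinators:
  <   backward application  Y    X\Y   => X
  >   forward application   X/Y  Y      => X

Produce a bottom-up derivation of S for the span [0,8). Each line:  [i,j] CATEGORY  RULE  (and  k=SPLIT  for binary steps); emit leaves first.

[0,8] S   >
  [0,2] S/NP   >
    [0,1] "found" : (S/NP)/(N/PP)
    [1,2] "river" : N/PP
  [2,8] NP   >
    [2,3] "bone" : NP/S
    [3,8] S   <
      [3,4] "gave" : NP\N
      [4,8] S\(NP\N)   <
        [4,7] S   >
          [4,6] S/(S/N)   >
            [4,5] "often" : (S/(S/N))/S
            [5,6] "slowly" : S
          [6,7] "idea" : S/N
        [7,8] "from" : (S\(NP\N))\S

[0,1] (S/NP)/(N/PP)  lex  "found"
[1,2] N/PP  lex  "river"
[0,2] S/NP  >  k=1
[2,3] NP/S  lex  "bone"
[3,4] NP\N  lex  "gave"
[4,5] (S/(S/N))/S  lex  "often"
[5,6] S  lex  "slowly"
[4,6] S/(S/N)  >  k=5
[6,7] S/N  lex  "idea"
[4,7] S  >  k=6
[7,8] (S\(NP\N))\S  lex  "from"
[4,8] S\(NP\N)  <  k=7
[3,8] S  <  k=4
[2,8] NP  >  k=3
[0,8] S  >  k=2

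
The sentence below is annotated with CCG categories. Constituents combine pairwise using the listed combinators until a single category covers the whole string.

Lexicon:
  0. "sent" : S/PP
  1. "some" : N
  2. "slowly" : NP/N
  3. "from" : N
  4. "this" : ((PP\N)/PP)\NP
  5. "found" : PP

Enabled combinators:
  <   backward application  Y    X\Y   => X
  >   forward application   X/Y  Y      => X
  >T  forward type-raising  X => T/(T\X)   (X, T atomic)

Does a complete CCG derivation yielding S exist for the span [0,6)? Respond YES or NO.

YES

[0,6] S   >
  [0,1] "sent" : S/PP
  [1,6] PP   <
    [1,2] "some" : N
    [2,6] PP\N   >
      [2,5] (PP\N)/PP   <
        [2,4] NP   >
          [2,3] "slowly" : NP/N
          [3,4] "from" : N
        [4,5] "this" : ((PP\N)/PP)\NP
      [5,6] "found" : PP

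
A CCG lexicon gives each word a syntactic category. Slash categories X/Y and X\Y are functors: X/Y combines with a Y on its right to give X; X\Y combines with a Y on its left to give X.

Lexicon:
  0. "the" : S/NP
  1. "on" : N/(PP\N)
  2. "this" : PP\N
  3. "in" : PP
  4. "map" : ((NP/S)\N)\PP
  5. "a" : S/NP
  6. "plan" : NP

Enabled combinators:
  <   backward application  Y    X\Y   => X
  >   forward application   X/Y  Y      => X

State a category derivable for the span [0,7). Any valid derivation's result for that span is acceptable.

S

[0,7] S   >
  [0,1] "the" : S/NP
  [1,7] NP   >
    [1,5] NP/S   <
      [1,3] N   >
        [1,2] "on" : N/(PP\N)
        [2,3] "this" : PP\N
      [3,5] (NP/S)\N   <
        [3,4] "in" : PP
        [4,5] "map" : ((NP/S)\N)\PP
    [5,7] S   >
      [5,6] "a" : S/NP
      [6,7] "plan" : NP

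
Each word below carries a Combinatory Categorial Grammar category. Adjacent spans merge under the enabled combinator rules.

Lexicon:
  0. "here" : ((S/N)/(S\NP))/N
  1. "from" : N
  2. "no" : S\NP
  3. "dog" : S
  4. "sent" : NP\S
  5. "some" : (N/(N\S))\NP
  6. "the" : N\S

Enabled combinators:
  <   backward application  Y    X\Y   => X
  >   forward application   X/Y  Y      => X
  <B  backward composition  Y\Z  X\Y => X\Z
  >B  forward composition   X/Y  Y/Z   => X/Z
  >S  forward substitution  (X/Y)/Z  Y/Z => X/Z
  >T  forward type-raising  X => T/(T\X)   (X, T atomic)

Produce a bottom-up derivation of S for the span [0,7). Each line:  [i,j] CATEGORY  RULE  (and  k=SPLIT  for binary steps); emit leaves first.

[0,1] ((S/N)/(S\NP))/N  lex  "here"
[1,2] N  lex  "from"
[0,2] (S/N)/(S\NP)  >  k=1
[2,3] S\NP  lex  "no"
[0,3] S/N  >  k=2
[3,4] S  lex  "dog"
[3,4] NP/(NP\S)  >T
[4,5] NP\S  lex  "sent"
[3,5] NP  >  k=4
[5,6] (N/(N\S))\NP  lex  "some"
[3,6] N/(N\S)  <  k=5
[6,7] N\S  lex  "the"
[3,7] N  >  k=6
[0,7] S  >  k=3

[0,7] S   >
  [0,3] S/N   >
    [0,2] (S/N)/(S\NP)   >
      [0,1] "here" : ((S/N)/(S\NP))/N
      [1,2] "from" : N
    [2,3] "no" : S\NP
  [3,7] N   >
    [3,6] N/(N\S)   <
      [3,5] NP   >
        [3,4] NP/(NP\S)   >T
          [3,4] "dog" : S
        [4,5] "sent" : NP\S
      [5,6] "some" : (N/(N\S))\NP
    [6,7] "the" : N\S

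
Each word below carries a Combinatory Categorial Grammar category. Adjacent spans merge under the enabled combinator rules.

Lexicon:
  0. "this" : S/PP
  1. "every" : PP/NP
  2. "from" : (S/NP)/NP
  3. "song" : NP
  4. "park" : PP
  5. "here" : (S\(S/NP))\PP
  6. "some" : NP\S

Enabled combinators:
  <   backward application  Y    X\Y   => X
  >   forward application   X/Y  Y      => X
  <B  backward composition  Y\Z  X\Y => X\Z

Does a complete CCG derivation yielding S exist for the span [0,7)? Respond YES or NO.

YES

[0,7] S   >
  [0,1] "this" : S/PP
  [1,7] PP   >
    [1,2] "every" : PP/NP
    [2,7] NP   <
      [2,6] S   <
        [2,4] S/NP   >
          [2,3] "from" : (S/NP)/NP
          [3,4] "song" : NP
        [4,6] S\(S/NP)   <
          [4,5] "park" : PP
          [5,6] "here" : (S\(S/NP))\PP
      [6,7] "some" : NP\S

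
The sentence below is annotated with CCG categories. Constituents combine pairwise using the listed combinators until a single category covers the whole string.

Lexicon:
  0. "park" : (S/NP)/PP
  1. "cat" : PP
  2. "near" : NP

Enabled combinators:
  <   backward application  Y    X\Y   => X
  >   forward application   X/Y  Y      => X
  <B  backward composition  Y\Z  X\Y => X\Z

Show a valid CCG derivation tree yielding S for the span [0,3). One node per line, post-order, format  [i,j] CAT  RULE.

[0,3] S   >
  [0,2] S/NP   >
    [0,1] "park" : (S/NP)/PP
    [1,2] "cat" : PP
  [2,3] "near" : NP

[0,1] (S/NP)/PP  lex  "park"
[1,2] PP  lex  "cat"
[0,2] S/NP  >  k=1
[2,3] NP  lex  "near"
[0,3] S  >  k=2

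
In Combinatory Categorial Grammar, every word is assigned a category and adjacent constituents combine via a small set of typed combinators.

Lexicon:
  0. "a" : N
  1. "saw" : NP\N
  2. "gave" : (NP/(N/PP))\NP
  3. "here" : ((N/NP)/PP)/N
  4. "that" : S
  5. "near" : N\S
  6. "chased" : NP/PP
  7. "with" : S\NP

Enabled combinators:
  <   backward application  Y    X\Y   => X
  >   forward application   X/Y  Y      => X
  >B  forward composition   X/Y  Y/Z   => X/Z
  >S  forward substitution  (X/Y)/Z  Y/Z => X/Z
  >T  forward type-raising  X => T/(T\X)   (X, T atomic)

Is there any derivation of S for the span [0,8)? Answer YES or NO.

[0,8] S   <
  [0,7] NP   >
    [0,3] NP/(N/PP)   <
      [0,2] NP   >
        [0,1] NP/(NP\N)   >T
          [0,1] "a" : N
        [1,2] "saw" : NP\N
      [2,3] "gave" : (NP/(N/PP))\NP
    [3,7] N/PP   >S
      [3,6] (N/NP)/PP   >
        [3,4] "here" : ((N/NP)/PP)/N
        [4,6] N   <
          [4,5] "that" : S
          [5,6] "near" : N\S
      [6,7] "chased" : NP/PP
  [7,8] "with" : S\NP

YES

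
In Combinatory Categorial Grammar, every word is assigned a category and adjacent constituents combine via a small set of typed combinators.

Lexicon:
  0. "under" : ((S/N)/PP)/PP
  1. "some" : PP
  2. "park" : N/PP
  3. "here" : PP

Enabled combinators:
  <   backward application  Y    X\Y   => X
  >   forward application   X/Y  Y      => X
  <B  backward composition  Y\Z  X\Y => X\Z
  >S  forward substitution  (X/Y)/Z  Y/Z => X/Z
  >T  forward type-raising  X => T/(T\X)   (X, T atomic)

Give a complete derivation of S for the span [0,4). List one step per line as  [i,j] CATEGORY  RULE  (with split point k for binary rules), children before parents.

[0,1] ((S/N)/PP)/PP  lex  "under"
[1,2] PP  lex  "some"
[0,2] (S/N)/PP  >  k=1
[2,3] N/PP  lex  "park"
[0,3] S/PP  >S  k=2
[3,4] PP  lex  "here"
[0,4] S  >  k=3

[0,4] S   >
  [0,3] S/PP   >S
    [0,2] (S/N)/PP   >
      [0,1] "under" : ((S/N)/PP)/PP
      [1,2] "some" : PP
    [2,3] "park" : N/PP
  [3,4] "here" : PP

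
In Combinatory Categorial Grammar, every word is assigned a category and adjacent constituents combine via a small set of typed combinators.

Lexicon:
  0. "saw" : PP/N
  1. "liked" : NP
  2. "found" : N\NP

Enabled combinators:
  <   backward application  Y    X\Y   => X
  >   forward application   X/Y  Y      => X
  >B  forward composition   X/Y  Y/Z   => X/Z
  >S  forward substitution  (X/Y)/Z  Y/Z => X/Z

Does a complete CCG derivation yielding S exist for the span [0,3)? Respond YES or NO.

NO

PP/N NP N\NP
CKY chart[0,3] = {PP}; S ∉ chart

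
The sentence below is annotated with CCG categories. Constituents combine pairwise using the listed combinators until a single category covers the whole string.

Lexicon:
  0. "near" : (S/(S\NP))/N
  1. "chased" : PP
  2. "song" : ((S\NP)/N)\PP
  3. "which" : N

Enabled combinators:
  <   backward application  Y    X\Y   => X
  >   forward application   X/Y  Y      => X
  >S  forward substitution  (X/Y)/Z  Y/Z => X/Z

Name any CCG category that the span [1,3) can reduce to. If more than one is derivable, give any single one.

(S\NP)/N

[0,4] S   >
  [0,3] S/N   >S
    [0,1] "near" : (S/(S\NP))/N
    [1,3] (S\NP)/N   <
      [1,2] "chased" : PP
      [2,3] "song" : ((S\NP)/N)\PP
  [3,4] "which" : N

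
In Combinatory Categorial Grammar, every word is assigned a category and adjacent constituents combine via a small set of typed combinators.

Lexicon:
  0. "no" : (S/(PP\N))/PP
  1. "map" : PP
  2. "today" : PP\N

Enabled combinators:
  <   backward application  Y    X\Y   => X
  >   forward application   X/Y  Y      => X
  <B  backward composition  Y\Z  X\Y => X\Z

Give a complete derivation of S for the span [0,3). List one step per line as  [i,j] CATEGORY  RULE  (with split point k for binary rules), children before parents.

[0,1] (S/(PP\N))/PP  lex  "no"
[1,2] PP  lex  "map"
[0,2] S/(PP\N)  >  k=1
[2,3] PP\N  lex  "today"
[0,3] S  >  k=2

[0,3] S   >
  [0,2] S/(PP\N)   >
    [0,1] "no" : (S/(PP\N))/PP
    [1,2] "map" : PP
  [2,3] "today" : PP\N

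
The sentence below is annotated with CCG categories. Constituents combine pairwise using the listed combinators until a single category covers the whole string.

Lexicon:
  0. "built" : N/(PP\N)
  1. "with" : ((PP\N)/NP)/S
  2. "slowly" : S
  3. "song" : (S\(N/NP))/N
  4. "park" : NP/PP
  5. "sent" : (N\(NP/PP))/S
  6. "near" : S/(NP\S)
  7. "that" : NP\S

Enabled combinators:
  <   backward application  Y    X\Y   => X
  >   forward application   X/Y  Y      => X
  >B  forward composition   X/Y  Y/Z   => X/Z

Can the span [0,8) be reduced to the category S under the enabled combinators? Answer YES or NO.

YES

[0,8] S   <
  [0,3] N/NP   >B
    [0,1] "built" : N/(PP\N)
    [1,3] (PP\N)/NP   >
      [1,2] "with" : ((PP\N)/NP)/S
      [2,3] "slowly" : S
  [3,8] S\(N/NP)   >
    [3,4] "song" : (S\(N/NP))/N
    [4,8] N   <
      [4,5] "park" : NP/PP
      [5,8] N\(NP/PP)   >
        [5,6] "sent" : (N\(NP/PP))/S
        [6,8] S   >
          [6,7] "near" : S/(NP\S)
          [7,8] "that" : NP\S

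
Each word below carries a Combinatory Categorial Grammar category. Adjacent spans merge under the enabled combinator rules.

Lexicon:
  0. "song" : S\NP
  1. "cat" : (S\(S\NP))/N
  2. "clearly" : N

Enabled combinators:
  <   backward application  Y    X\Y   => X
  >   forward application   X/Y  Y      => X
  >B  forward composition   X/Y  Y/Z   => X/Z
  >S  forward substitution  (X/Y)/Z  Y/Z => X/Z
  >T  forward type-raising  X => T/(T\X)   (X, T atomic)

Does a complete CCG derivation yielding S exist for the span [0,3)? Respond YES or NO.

[0,3] S   <
  [0,1] "song" : S\NP
  [1,3] S\(S\NP)   >
    [1,2] "cat" : (S\(S\NP))/N
    [2,3] "clearly" : N

YES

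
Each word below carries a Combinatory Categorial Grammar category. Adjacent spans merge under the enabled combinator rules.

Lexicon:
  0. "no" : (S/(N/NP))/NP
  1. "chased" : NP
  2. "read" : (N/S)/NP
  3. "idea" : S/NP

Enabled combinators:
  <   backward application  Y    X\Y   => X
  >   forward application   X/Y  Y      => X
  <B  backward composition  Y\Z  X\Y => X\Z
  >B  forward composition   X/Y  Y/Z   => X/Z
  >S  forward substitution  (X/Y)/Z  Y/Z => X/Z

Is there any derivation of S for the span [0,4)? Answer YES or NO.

YES

[0,4] S   >
  [0,2] S/(N/NP)   >
    [0,1] "no" : (S/(N/NP))/NP
    [1,2] "chased" : NP
  [2,4] N/NP   >S
    [2,3] "read" : (N/S)/NP
    [3,4] "idea" : S/NP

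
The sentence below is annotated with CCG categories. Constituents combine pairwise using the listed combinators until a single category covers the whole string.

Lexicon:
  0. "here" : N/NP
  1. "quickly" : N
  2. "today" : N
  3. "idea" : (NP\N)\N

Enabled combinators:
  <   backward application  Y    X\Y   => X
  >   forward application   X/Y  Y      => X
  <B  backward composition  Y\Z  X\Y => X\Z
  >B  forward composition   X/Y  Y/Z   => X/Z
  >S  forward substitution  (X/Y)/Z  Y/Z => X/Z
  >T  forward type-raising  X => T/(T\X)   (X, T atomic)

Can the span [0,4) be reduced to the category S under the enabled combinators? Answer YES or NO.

NO

N/NP N N (NP\N)\N
CKY chart[0,4] = {N, N/(NP\NP), N/(N\N), NP/(NP\N), PP/(PP\N), S/(S\N)}; S ∉ chart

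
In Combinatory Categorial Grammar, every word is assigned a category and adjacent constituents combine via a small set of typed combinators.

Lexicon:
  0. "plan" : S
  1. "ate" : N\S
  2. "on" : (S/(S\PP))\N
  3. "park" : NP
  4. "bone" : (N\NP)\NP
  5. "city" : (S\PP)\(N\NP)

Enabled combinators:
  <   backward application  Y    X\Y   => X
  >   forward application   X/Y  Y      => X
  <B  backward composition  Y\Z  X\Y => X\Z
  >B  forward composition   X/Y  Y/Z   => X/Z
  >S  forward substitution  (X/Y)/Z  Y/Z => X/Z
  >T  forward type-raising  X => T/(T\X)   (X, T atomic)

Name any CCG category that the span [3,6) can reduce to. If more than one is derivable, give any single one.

S\PP

[0,6] S   >
  [0,3] S/(S\PP)   <
    [0,2] N   <
      [0,1] "plan" : S
      [1,2] "ate" : N\S
    [2,3] "on" : (S/(S\PP))\N
  [3,6] S\PP   <
    [3,5] N\NP   <
      [3,4] "park" : NP
      [4,5] "bone" : (N\NP)\NP
    [5,6] "city" : (S\PP)\(N\NP)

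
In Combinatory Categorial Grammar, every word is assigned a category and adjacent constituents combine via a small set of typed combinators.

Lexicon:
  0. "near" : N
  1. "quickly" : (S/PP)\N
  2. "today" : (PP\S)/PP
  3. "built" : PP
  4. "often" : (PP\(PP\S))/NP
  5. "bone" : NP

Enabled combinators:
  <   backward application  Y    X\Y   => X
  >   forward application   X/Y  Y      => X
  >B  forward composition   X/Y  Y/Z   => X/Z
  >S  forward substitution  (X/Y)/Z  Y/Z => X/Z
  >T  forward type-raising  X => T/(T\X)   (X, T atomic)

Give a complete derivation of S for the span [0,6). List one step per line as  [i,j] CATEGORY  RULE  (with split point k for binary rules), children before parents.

[0,6] S   >
  [0,2] S/PP   <
    [0,1] "near" : N
    [1,2] "quickly" : (S/PP)\N
  [2,6] PP   <
    [2,4] PP\S   >
      [2,3] "today" : (PP\S)/PP
      [3,4] "built" : PP
    [4,6] PP\(PP\S)   >
      [4,5] "often" : (PP\(PP\S))/NP
      [5,6] "bone" : NP

[0,1] N  lex  "near"
[1,2] (S/PP)\N  lex  "quickly"
[0,2] S/PP  <  k=1
[2,3] (PP\S)/PP  lex  "today"
[3,4] PP  lex  "built"
[2,4] PP\S  >  k=3
[4,5] (PP\(PP\S))/NP  lex  "often"
[5,6] NP  lex  "bone"
[4,6] PP\(PP\S)  >  k=5
[2,6] PP  <  k=4
[0,6] S  >  k=2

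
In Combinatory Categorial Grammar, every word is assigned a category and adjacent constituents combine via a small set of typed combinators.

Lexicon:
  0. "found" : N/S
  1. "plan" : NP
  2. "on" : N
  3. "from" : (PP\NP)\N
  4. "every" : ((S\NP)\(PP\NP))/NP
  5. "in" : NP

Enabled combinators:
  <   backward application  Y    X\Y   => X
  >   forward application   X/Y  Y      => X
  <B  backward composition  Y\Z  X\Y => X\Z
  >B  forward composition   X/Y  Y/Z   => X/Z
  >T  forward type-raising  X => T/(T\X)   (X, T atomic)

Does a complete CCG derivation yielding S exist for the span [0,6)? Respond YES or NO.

NO

N/S NP N (PP\NP)\N ((S\NP)\(PP\NP))/NP NP
CKY chart[0,6] = {N, N/(N\N), N/(S\S), NP/(NP\N), PP/(PP\N), S/(S\N)}; S ∉ chart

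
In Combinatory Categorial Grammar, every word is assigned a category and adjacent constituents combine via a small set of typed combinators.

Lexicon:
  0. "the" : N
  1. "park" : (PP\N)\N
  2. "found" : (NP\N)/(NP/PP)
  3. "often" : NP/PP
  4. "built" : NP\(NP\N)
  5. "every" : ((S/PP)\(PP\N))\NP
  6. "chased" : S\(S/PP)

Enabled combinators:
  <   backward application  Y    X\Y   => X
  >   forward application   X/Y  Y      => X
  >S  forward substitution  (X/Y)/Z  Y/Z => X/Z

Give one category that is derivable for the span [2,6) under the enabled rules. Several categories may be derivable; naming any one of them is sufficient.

[0,7] S   <
  [0,6] S/PP   <
    [0,2] PP\N   <
      [0,1] "the" : N
      [1,2] "park" : (PP\N)\N
    [2,6] (S/PP)\(PP\N)   <
      [2,5] NP   <
        [2,4] NP\N   >
          [2,3] "found" : (NP\N)/(NP/PP)
          [3,4] "often" : NP/PP
        [4,5] "built" : NP\(NP\N)
      [5,6] "every" : ((S/PP)\(PP\N))\NP
  [6,7] "chased" : S\(S/PP)

(S/PP)\(PP\N)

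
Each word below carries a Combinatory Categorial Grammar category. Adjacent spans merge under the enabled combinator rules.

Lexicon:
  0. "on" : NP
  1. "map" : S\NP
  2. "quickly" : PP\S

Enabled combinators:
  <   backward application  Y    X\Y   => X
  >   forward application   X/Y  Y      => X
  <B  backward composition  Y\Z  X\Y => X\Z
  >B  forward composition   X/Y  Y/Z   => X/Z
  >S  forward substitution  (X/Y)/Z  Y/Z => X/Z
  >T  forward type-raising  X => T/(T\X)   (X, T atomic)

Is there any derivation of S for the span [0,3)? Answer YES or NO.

NP S\NP PP\S
CKY chart[0,3] = {N/(N\PP), NP/(NP\PP), PP, PP/(PP\PP), S/(S\PP)}; S ∉ chart

NO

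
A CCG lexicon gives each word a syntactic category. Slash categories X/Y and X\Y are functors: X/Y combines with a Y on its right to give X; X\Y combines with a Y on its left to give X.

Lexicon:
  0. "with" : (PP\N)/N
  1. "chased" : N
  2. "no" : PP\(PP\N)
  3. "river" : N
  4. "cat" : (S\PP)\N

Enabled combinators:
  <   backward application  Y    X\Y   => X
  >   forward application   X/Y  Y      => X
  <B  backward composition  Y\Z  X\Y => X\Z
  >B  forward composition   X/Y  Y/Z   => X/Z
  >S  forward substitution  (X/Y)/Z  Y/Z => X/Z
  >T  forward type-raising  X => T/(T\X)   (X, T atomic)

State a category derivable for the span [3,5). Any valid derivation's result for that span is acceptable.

[0,5] S   <
  [0,3] PP   <
    [0,2] PP\N   >
      [0,1] "with" : (PP\N)/N
      [1,2] "chased" : N
    [2,3] "no" : PP\(PP\N)
  [3,5] S\PP   <
    [3,4] "river" : N
    [4,5] "cat" : (S\PP)\N

S\PP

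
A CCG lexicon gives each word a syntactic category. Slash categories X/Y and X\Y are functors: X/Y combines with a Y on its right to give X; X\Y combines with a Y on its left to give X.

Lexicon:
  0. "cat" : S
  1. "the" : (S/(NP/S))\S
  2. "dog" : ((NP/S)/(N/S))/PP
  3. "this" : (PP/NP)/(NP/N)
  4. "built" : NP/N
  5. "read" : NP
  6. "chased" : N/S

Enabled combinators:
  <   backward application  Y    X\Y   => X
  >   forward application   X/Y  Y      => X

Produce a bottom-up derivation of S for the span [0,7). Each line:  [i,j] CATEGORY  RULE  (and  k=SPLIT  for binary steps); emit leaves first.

[0,1] S  lex  "cat"
[1,2] (S/(NP/S))\S  lex  "the"
[0,2] S/(NP/S)  <  k=1
[2,3] ((NP/S)/(N/S))/PP  lex  "dog"
[3,4] (PP/NP)/(NP/N)  lex  "this"
[4,5] NP/N  lex  "built"
[3,5] PP/NP  >  k=4
[5,6] NP  lex  "read"
[3,6] PP  >  k=5
[2,6] (NP/S)/(N/S)  >  k=3
[6,7] N/S  lex  "chased"
[2,7] NP/S  >  k=6
[0,7] S  >  k=2

[0,7] S   >
  [0,2] S/(NP/S)   <
    [0,1] "cat" : S
    [1,2] "the" : (S/(NP/S))\S
  [2,7] NP/S   >
    [2,6] (NP/S)/(N/S)   >
      [2,3] "dog" : ((NP/S)/(N/S))/PP
      [3,6] PP   >
        [3,5] PP/NP   >
          [3,4] "this" : (PP/NP)/(NP/N)
          [4,5] "built" : NP/N
        [5,6] "read" : NP
    [6,7] "chased" : N/S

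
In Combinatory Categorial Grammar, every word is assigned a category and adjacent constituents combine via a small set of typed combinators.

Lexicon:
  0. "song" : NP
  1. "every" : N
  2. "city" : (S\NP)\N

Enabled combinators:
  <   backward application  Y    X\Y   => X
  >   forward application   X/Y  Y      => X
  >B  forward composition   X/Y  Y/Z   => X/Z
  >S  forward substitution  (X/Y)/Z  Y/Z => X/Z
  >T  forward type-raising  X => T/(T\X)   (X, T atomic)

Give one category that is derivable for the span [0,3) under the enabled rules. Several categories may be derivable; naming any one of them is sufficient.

[0,3] S   <
  [0,1] "song" : NP
  [1,3] S\NP   <
    [1,2] "every" : N
    [2,3] "city" : (S\NP)\N

S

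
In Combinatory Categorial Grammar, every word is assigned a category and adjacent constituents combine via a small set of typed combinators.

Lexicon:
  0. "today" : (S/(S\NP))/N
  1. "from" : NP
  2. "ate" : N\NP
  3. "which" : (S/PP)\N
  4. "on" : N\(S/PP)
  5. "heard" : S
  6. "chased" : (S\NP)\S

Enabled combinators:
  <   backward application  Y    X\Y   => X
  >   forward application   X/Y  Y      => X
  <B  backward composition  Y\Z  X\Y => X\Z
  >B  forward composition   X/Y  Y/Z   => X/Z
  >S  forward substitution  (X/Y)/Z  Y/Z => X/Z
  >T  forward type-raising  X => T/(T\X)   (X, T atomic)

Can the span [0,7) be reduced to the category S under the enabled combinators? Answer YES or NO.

[0,7] S   >
  [0,5] S/(S\NP)   >
    [0,1] "today" : (S/(S\NP))/N
    [1,5] N   <
      [1,2] "from" : NP
      [2,5] N\NP   <B
        [2,3] "ate" : N\NP
        [3,5] N\N   <B
          [3,4] "which" : (S/PP)\N
          [4,5] "on" : N\(S/PP)
  [5,7] S\NP   <
    [5,6] "heard" : S
    [6,7] "chased" : (S\NP)\S

YES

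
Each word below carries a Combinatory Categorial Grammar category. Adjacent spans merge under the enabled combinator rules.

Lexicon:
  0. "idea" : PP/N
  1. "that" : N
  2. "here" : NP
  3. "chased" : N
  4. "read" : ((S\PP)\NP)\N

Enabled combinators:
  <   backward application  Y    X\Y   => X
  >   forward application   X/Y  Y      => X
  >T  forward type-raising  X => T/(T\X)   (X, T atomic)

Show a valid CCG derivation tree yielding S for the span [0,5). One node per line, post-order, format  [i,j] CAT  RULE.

[0,5] S   <
  [0,2] PP   >
    [0,1] "idea" : PP/N
    [1,2] "that" : N
  [2,5] S\PP   <
    [2,3] "here" : NP
    [3,5] (S\PP)\NP   <
      [3,4] "chased" : N
      [4,5] "read" : ((S\PP)\NP)\N

[0,1] PP/N  lex  "idea"
[1,2] N  lex  "that"
[0,2] PP  >  k=1
[2,3] NP  lex  "here"
[3,4] N  lex  "chased"
[4,5] ((S\PP)\NP)\N  lex  "read"
[3,5] (S\PP)\NP  <  k=4
[2,5] S\PP  <  k=3
[0,5] S  <  k=2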